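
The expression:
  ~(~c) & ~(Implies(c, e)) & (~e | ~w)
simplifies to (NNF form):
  c & ~e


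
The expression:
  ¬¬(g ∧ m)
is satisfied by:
  {m: True, g: True}


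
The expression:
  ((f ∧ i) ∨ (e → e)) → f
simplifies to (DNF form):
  f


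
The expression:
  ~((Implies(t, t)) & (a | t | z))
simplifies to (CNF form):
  ~a & ~t & ~z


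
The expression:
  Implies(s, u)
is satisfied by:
  {u: True, s: False}
  {s: False, u: False}
  {s: True, u: True}


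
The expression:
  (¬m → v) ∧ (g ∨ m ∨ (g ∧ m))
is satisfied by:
  {m: True, g: True, v: True}
  {m: True, g: True, v: False}
  {m: True, v: True, g: False}
  {m: True, v: False, g: False}
  {g: True, v: True, m: False}


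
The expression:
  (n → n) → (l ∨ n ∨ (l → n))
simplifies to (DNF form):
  True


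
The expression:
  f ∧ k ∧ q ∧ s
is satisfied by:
  {f: True, s: True, q: True, k: True}


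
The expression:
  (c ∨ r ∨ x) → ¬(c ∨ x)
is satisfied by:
  {x: False, c: False}


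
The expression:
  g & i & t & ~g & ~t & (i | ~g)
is never true.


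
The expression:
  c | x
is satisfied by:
  {x: True, c: True}
  {x: True, c: False}
  {c: True, x: False}


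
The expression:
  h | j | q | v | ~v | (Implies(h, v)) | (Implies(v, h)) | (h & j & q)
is always true.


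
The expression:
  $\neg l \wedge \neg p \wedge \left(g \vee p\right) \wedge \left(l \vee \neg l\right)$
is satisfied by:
  {g: True, p: False, l: False}


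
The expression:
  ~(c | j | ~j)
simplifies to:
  False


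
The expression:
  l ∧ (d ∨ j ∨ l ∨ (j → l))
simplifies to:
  l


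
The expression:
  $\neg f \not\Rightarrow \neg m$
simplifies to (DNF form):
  $m \wedge \neg f$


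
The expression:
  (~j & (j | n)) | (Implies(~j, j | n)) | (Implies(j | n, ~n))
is always true.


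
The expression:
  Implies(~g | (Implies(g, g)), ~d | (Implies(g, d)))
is always true.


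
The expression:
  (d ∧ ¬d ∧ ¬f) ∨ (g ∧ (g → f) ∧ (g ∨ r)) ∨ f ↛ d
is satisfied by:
  {f: True, g: True, d: False}
  {f: True, g: False, d: False}
  {f: True, d: True, g: True}


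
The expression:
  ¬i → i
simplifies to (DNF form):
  i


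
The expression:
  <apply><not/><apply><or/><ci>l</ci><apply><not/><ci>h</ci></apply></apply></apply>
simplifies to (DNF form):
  <apply><and/><ci>h</ci><apply><not/><ci>l</ci></apply></apply>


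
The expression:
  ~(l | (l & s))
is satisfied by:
  {l: False}


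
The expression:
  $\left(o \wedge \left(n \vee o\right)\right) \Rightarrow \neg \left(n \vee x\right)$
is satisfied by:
  {x: False, o: False, n: False}
  {n: True, x: False, o: False}
  {x: True, n: False, o: False}
  {n: True, x: True, o: False}
  {o: True, n: False, x: False}


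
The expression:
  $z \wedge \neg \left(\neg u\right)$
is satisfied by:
  {z: True, u: True}


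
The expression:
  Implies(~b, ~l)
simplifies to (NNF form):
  b | ~l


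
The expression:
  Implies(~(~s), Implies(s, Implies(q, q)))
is always true.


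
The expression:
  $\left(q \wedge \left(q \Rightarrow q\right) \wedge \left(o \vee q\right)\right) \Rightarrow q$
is always true.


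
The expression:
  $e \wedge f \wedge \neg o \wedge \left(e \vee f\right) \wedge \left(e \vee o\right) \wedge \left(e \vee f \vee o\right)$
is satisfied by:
  {e: True, f: True, o: False}


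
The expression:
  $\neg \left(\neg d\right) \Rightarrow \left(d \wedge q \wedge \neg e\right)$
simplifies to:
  $\left(q \wedge \neg e\right) \vee \neg d$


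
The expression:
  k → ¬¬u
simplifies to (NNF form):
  u ∨ ¬k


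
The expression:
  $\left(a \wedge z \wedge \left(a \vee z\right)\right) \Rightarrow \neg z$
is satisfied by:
  {z: False, a: False}
  {a: True, z: False}
  {z: True, a: False}


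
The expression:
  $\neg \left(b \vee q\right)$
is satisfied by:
  {q: False, b: False}


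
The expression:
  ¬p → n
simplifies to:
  n ∨ p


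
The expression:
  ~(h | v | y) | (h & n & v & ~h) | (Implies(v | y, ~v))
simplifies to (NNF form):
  ~v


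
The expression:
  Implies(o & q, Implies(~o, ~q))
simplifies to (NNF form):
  True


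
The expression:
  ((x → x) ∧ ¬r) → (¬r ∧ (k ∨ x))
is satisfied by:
  {r: True, x: True, k: True}
  {r: True, x: True, k: False}
  {r: True, k: True, x: False}
  {r: True, k: False, x: False}
  {x: True, k: True, r: False}
  {x: True, k: False, r: False}
  {k: True, x: False, r: False}


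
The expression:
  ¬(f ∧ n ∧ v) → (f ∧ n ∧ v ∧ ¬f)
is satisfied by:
  {n: True, f: True, v: True}


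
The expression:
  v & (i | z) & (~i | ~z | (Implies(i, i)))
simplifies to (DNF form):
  (i & v) | (v & z)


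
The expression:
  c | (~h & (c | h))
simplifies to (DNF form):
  c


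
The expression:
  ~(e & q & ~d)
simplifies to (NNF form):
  d | ~e | ~q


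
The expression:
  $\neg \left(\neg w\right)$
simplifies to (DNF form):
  $w$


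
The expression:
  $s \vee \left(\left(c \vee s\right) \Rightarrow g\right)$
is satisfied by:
  {s: True, g: True, c: False}
  {s: True, c: False, g: False}
  {g: True, c: False, s: False}
  {g: False, c: False, s: False}
  {s: True, g: True, c: True}
  {s: True, c: True, g: False}
  {g: True, c: True, s: False}


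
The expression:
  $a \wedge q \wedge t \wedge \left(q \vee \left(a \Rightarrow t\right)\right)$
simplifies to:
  $a \wedge q \wedge t$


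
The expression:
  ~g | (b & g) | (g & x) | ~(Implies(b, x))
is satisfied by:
  {b: True, x: True, g: False}
  {b: True, x: False, g: False}
  {x: True, b: False, g: False}
  {b: False, x: False, g: False}
  {g: True, b: True, x: True}
  {g: True, b: True, x: False}
  {g: True, x: True, b: False}


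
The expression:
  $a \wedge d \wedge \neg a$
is never true.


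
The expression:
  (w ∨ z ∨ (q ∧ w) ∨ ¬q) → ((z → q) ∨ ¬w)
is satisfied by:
  {q: True, w: False, z: False}
  {w: False, z: False, q: False}
  {q: True, z: True, w: False}
  {z: True, w: False, q: False}
  {q: True, w: True, z: False}
  {w: True, q: False, z: False}
  {q: True, z: True, w: True}


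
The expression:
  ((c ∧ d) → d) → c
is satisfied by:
  {c: True}


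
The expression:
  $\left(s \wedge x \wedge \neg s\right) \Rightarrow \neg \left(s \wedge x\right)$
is always true.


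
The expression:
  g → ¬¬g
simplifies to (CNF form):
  True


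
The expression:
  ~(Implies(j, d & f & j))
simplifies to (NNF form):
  j & (~d | ~f)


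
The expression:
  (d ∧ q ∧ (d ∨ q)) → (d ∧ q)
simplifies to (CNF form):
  True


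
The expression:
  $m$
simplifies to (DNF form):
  $m$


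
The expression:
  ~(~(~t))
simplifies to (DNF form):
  ~t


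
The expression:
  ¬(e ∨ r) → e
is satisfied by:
  {r: True, e: True}
  {r: True, e: False}
  {e: True, r: False}


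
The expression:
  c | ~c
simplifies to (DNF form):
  True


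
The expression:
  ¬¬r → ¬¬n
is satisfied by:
  {n: True, r: False}
  {r: False, n: False}
  {r: True, n: True}


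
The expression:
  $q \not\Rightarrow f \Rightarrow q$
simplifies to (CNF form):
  $\text{True}$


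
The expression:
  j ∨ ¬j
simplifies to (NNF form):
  True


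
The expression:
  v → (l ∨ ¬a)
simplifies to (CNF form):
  l ∨ ¬a ∨ ¬v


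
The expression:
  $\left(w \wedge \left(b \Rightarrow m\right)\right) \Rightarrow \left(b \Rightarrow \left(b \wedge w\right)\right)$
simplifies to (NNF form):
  $\text{True}$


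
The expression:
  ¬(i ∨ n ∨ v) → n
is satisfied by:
  {i: True, n: True, v: True}
  {i: True, n: True, v: False}
  {i: True, v: True, n: False}
  {i: True, v: False, n: False}
  {n: True, v: True, i: False}
  {n: True, v: False, i: False}
  {v: True, n: False, i: False}


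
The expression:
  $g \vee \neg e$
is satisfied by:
  {g: True, e: False}
  {e: False, g: False}
  {e: True, g: True}


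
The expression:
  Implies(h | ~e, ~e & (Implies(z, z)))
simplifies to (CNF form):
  ~e | ~h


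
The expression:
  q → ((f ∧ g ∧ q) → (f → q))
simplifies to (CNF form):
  True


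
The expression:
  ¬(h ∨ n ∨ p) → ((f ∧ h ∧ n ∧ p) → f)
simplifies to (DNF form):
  True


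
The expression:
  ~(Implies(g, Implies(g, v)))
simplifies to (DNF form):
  g & ~v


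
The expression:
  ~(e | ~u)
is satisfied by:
  {u: True, e: False}


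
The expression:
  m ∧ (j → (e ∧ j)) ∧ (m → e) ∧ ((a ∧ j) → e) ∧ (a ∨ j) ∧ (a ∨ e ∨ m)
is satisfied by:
  {m: True, e: True, a: True, j: True}
  {m: True, e: True, a: True, j: False}
  {m: True, e: True, j: True, a: False}


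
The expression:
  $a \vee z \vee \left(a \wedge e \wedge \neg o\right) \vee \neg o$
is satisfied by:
  {a: True, z: True, o: False}
  {a: True, o: False, z: False}
  {z: True, o: False, a: False}
  {z: False, o: False, a: False}
  {a: True, z: True, o: True}
  {a: True, o: True, z: False}
  {z: True, o: True, a: False}


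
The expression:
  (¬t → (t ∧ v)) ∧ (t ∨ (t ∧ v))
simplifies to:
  t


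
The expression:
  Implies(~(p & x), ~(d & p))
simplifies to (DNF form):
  x | ~d | ~p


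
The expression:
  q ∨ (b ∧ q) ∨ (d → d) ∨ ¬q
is always true.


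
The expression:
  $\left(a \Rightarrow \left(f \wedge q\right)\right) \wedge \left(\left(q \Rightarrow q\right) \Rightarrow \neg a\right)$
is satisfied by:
  {a: False}


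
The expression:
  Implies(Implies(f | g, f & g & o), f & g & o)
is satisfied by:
  {g: True, f: True}
  {g: True, f: False}
  {f: True, g: False}


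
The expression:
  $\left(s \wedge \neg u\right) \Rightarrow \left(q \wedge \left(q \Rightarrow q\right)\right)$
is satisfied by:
  {q: True, u: True, s: False}
  {q: True, s: False, u: False}
  {u: True, s: False, q: False}
  {u: False, s: False, q: False}
  {q: True, u: True, s: True}
  {q: True, s: True, u: False}
  {u: True, s: True, q: False}


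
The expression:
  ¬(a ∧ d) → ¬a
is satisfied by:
  {d: True, a: False}
  {a: False, d: False}
  {a: True, d: True}


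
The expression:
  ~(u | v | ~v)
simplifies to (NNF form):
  False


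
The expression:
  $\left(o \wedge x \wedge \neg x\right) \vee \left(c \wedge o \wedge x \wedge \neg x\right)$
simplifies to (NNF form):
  $\text{False}$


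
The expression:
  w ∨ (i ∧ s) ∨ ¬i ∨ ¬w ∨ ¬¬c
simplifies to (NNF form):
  True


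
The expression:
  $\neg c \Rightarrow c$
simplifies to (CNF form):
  $c$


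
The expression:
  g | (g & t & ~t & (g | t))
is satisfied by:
  {g: True}


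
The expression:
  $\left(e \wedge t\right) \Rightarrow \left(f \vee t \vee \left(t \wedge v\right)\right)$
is always true.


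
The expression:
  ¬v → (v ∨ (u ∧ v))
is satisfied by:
  {v: True}


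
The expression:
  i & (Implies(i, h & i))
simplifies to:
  h & i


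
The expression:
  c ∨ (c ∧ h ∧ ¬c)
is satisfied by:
  {c: True}


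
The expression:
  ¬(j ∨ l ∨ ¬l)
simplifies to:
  False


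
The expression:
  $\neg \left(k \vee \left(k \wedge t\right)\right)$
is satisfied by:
  {k: False}


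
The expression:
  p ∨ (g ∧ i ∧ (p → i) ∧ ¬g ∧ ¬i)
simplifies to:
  p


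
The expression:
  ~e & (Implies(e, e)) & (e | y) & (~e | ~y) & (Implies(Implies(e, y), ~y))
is never true.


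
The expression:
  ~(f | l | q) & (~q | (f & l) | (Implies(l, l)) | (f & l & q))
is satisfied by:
  {q: False, l: False, f: False}


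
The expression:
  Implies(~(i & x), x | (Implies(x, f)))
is always true.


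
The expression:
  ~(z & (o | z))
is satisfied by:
  {z: False}


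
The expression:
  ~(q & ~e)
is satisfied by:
  {e: True, q: False}
  {q: False, e: False}
  {q: True, e: True}


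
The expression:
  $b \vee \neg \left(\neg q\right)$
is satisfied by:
  {b: True, q: True}
  {b: True, q: False}
  {q: True, b: False}


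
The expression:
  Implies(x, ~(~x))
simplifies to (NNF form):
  True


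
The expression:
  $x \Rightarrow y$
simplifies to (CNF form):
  $y \vee \neg x$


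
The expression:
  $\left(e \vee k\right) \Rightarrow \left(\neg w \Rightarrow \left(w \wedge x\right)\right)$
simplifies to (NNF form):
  $w \vee \left(\neg e \wedge \neg k\right)$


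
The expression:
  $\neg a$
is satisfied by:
  {a: False}


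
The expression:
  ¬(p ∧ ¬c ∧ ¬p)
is always true.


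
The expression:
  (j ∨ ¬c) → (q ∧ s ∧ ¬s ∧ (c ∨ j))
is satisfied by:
  {c: True, j: False}


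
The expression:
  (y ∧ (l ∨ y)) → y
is always true.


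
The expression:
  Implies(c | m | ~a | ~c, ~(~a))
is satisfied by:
  {a: True}


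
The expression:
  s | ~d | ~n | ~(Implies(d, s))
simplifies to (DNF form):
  True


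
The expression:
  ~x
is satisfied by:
  {x: False}


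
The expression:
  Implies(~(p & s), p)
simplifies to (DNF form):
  p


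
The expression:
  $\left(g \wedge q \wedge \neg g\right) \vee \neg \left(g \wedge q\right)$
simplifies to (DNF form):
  $\neg g \vee \neg q$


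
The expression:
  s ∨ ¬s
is always true.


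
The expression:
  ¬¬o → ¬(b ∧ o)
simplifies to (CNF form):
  ¬b ∨ ¬o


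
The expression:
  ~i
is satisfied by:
  {i: False}


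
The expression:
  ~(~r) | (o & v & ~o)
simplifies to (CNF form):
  r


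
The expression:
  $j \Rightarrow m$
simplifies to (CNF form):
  $m \vee \neg j$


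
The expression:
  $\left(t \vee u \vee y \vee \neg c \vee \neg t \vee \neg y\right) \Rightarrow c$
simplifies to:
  $c$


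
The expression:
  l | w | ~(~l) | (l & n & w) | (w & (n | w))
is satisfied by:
  {l: True, w: True}
  {l: True, w: False}
  {w: True, l: False}


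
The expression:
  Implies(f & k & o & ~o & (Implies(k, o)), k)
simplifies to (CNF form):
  True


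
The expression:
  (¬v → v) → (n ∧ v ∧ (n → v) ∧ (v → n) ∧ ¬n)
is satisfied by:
  {v: False}


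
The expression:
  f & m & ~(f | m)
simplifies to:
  False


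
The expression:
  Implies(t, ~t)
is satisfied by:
  {t: False}


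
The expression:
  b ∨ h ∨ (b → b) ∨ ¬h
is always true.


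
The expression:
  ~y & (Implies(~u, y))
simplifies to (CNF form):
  u & ~y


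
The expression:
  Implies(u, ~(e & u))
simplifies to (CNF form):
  ~e | ~u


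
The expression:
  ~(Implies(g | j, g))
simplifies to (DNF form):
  j & ~g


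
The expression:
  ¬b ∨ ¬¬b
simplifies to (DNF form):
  True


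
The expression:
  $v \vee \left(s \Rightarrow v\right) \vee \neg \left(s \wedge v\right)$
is always true.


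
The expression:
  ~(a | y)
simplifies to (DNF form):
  ~a & ~y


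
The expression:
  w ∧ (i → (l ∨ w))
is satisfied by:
  {w: True}


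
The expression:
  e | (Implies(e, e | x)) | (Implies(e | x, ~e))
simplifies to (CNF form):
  True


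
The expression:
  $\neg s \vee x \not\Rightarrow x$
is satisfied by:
  {s: False}


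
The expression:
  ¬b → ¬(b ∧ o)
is always true.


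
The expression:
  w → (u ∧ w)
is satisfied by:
  {u: True, w: False}
  {w: False, u: False}
  {w: True, u: True}


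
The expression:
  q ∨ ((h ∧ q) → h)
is always true.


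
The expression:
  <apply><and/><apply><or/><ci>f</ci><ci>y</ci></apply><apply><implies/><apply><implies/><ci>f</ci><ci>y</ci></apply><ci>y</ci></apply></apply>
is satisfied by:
  {y: True, f: True}
  {y: True, f: False}
  {f: True, y: False}


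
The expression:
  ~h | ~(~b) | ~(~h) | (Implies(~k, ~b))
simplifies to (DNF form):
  True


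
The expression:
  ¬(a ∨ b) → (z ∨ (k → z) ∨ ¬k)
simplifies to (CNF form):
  a ∨ b ∨ z ∨ ¬k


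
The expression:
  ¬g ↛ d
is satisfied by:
  {d: True, g: False}
  {g: False, d: False}
  {g: True, d: True}


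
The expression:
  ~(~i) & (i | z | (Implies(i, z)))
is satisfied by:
  {i: True}


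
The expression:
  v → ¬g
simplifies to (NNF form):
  ¬g ∨ ¬v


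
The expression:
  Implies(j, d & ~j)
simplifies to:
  ~j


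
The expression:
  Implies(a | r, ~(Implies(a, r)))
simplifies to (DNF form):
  ~r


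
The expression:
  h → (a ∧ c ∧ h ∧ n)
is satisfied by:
  {c: True, a: True, n: True, h: False}
  {c: True, a: True, n: False, h: False}
  {c: True, n: True, a: False, h: False}
  {c: True, n: False, a: False, h: False}
  {a: True, n: True, c: False, h: False}
  {a: True, c: False, n: False, h: False}
  {a: False, n: True, c: False, h: False}
  {a: False, c: False, n: False, h: False}
  {c: True, h: True, a: True, n: True}


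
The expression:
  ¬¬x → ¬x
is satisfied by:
  {x: False}


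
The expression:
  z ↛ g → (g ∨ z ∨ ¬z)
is always true.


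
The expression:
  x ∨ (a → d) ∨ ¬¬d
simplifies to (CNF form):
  d ∨ x ∨ ¬a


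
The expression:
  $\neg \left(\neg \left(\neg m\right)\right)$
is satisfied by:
  {m: False}


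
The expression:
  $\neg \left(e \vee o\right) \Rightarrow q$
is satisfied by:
  {q: True, e: True, o: True}
  {q: True, e: True, o: False}
  {q: True, o: True, e: False}
  {q: True, o: False, e: False}
  {e: True, o: True, q: False}
  {e: True, o: False, q: False}
  {o: True, e: False, q: False}


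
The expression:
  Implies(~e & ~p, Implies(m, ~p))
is always true.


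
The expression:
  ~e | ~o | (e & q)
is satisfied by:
  {q: True, e: False, o: False}
  {e: False, o: False, q: False}
  {q: True, o: True, e: False}
  {o: True, e: False, q: False}
  {q: True, e: True, o: False}
  {e: True, q: False, o: False}
  {q: True, o: True, e: True}


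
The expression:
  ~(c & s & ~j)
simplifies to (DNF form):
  j | ~c | ~s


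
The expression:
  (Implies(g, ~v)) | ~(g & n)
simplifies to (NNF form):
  ~g | ~n | ~v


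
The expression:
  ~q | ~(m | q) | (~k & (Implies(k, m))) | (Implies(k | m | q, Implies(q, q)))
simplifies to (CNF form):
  True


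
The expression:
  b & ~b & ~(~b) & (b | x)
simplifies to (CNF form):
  False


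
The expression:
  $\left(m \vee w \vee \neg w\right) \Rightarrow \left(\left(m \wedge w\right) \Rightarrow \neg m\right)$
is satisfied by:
  {w: False, m: False}
  {m: True, w: False}
  {w: True, m: False}


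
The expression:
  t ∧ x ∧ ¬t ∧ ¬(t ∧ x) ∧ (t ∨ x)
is never true.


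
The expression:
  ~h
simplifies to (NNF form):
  ~h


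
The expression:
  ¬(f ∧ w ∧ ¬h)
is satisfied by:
  {h: True, w: False, f: False}
  {w: False, f: False, h: False}
  {f: True, h: True, w: False}
  {f: True, w: False, h: False}
  {h: True, w: True, f: False}
  {w: True, h: False, f: False}
  {f: True, w: True, h: True}


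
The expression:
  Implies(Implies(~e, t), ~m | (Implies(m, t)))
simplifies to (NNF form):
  t | ~e | ~m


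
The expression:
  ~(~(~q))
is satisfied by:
  {q: False}


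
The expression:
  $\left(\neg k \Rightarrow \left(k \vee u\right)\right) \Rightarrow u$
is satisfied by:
  {u: True, k: False}
  {k: False, u: False}
  {k: True, u: True}


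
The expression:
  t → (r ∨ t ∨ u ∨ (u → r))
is always true.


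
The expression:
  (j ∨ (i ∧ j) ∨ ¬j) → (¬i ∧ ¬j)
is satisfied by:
  {i: False, j: False}


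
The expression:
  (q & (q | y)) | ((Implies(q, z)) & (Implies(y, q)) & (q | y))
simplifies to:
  q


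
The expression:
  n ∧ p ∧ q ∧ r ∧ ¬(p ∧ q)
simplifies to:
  False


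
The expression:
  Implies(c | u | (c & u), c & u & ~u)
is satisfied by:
  {u: False, c: False}


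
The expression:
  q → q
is always true.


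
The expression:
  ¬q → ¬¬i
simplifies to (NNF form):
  i ∨ q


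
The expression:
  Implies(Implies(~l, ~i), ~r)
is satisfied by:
  {i: True, l: False, r: False}
  {l: False, r: False, i: False}
  {i: True, l: True, r: False}
  {l: True, i: False, r: False}
  {r: True, i: True, l: False}


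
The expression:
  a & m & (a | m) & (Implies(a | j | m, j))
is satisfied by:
  {a: True, m: True, j: True}


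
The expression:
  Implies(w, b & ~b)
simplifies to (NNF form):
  ~w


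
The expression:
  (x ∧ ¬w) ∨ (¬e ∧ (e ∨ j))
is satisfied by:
  {x: True, j: True, w: False, e: False}
  {x: True, w: False, e: False, j: False}
  {j: True, w: False, e: False, x: False}
  {x: True, e: True, j: True, w: False}
  {x: True, e: True, w: False, j: False}
  {x: True, j: True, w: True, e: False}
  {j: True, w: True, e: False, x: False}


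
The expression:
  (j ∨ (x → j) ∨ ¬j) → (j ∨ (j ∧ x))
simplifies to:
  j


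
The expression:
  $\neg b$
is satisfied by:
  {b: False}


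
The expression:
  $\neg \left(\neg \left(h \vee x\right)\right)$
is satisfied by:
  {x: True, h: True}
  {x: True, h: False}
  {h: True, x: False}


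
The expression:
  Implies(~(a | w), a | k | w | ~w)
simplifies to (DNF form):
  True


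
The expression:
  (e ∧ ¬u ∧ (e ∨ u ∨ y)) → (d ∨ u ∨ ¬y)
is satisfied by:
  {u: True, d: True, e: False, y: False}
  {u: True, e: False, y: False, d: False}
  {d: True, e: False, y: False, u: False}
  {d: False, e: False, y: False, u: False}
  {u: True, y: True, d: True, e: False}
  {u: True, y: True, d: False, e: False}
  {y: True, d: True, u: False, e: False}
  {y: True, u: False, e: False, d: False}
  {d: True, u: True, e: True, y: False}
  {u: True, e: True, d: False, y: False}
  {d: True, e: True, u: False, y: False}
  {e: True, u: False, y: False, d: False}
  {u: True, y: True, e: True, d: True}
  {u: True, y: True, e: True, d: False}
  {y: True, e: True, d: True, u: False}


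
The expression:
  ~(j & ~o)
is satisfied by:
  {o: True, j: False}
  {j: False, o: False}
  {j: True, o: True}


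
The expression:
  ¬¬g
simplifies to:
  g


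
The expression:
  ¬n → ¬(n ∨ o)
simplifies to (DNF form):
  n ∨ ¬o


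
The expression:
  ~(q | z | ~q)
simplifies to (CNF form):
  False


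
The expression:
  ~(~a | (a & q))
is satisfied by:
  {a: True, q: False}


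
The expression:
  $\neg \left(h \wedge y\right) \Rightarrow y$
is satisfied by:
  {y: True}


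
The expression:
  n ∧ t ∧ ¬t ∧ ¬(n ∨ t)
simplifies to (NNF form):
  False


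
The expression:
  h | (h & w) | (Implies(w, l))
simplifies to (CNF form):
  h | l | ~w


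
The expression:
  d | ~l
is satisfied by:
  {d: True, l: False}
  {l: False, d: False}
  {l: True, d: True}


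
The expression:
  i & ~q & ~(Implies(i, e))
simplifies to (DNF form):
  i & ~e & ~q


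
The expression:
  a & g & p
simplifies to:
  a & g & p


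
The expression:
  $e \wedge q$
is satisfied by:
  {e: True, q: True}


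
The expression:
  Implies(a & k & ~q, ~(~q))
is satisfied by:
  {q: True, k: False, a: False}
  {k: False, a: False, q: False}
  {a: True, q: True, k: False}
  {a: True, k: False, q: False}
  {q: True, k: True, a: False}
  {k: True, q: False, a: False}
  {a: True, k: True, q: True}


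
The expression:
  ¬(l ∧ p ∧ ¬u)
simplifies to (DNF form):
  u ∨ ¬l ∨ ¬p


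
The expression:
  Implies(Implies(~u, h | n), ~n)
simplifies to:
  ~n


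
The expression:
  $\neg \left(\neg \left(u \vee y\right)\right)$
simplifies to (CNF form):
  $u \vee y$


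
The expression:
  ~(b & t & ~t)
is always true.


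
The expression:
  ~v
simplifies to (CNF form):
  ~v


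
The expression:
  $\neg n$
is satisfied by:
  {n: False}


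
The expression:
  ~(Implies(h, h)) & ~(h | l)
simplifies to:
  False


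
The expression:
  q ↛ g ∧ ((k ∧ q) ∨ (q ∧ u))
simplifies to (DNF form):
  (k ∧ q ∧ ¬g) ∨ (q ∧ u ∧ ¬g)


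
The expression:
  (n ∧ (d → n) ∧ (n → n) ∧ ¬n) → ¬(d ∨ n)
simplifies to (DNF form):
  True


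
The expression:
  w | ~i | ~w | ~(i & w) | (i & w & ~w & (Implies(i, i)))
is always true.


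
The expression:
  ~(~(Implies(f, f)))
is always true.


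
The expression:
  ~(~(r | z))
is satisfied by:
  {r: True, z: True}
  {r: True, z: False}
  {z: True, r: False}


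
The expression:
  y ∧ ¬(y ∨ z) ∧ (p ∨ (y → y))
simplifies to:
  False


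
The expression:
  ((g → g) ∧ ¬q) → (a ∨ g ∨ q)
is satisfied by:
  {a: True, q: True, g: True}
  {a: True, q: True, g: False}
  {a: True, g: True, q: False}
  {a: True, g: False, q: False}
  {q: True, g: True, a: False}
  {q: True, g: False, a: False}
  {g: True, q: False, a: False}


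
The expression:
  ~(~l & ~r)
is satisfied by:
  {r: True, l: True}
  {r: True, l: False}
  {l: True, r: False}


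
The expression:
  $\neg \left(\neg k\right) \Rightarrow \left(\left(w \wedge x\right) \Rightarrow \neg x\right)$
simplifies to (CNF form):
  $\neg k \vee \neg w \vee \neg x$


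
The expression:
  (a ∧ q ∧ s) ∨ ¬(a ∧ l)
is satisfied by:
  {s: True, q: True, l: False, a: False}
  {s: True, q: False, l: False, a: False}
  {q: True, s: False, l: False, a: False}
  {s: False, q: False, l: False, a: False}
  {a: True, s: True, q: True, l: False}
  {a: True, s: True, q: False, l: False}
  {a: True, q: True, s: False, l: False}
  {a: True, q: False, s: False, l: False}
  {s: True, l: True, q: True, a: False}
  {s: True, l: True, q: False, a: False}
  {l: True, q: True, s: False, a: False}
  {l: True, s: False, q: False, a: False}
  {a: True, s: True, l: True, q: True}


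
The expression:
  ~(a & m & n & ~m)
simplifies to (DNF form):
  True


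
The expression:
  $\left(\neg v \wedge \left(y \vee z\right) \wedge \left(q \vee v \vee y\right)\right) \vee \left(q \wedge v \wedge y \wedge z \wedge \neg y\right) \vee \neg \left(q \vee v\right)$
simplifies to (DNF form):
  $\left(y \wedge \neg v\right) \vee \left(z \wedge \neg v\right) \vee \left(\neg q \wedge \neg v\right)$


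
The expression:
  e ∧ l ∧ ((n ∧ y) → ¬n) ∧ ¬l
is never true.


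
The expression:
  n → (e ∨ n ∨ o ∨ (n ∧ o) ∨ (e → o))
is always true.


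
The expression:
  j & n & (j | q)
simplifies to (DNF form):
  j & n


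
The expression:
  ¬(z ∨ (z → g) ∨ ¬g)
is never true.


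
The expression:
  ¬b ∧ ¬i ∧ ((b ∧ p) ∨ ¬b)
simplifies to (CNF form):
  ¬b ∧ ¬i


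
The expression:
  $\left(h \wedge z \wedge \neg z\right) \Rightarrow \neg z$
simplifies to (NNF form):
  $\text{True}$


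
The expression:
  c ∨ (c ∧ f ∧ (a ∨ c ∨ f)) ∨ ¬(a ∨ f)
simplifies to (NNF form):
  c ∨ (¬a ∧ ¬f)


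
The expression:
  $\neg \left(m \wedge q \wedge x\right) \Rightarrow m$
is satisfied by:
  {m: True}


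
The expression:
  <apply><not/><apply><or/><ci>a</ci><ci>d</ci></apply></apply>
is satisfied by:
  {d: False, a: False}


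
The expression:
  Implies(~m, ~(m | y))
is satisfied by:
  {m: True, y: False}
  {y: False, m: False}
  {y: True, m: True}


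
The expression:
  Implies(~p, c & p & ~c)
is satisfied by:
  {p: True}


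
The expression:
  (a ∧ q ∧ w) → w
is always true.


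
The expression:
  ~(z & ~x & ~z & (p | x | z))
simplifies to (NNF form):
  True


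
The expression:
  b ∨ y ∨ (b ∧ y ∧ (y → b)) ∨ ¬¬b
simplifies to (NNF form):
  b ∨ y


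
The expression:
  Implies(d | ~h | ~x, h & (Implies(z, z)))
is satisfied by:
  {h: True}


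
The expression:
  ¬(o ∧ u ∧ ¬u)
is always true.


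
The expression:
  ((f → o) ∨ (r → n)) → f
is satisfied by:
  {f: True}


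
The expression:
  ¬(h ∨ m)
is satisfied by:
  {h: False, m: False}


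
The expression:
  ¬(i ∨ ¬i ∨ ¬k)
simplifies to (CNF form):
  False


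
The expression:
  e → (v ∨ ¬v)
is always true.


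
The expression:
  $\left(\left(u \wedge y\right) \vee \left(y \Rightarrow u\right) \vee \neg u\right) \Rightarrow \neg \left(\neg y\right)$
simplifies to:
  $y$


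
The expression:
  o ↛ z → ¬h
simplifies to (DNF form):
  z ∨ ¬h ∨ ¬o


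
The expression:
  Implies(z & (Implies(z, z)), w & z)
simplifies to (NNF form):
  w | ~z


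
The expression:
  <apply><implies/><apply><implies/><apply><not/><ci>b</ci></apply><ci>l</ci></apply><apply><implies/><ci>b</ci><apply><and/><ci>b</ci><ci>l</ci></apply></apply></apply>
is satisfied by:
  {l: True, b: False}
  {b: False, l: False}
  {b: True, l: True}


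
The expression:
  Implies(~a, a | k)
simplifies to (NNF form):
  a | k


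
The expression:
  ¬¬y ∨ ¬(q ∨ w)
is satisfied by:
  {y: True, w: False, q: False}
  {y: True, q: True, w: False}
  {y: True, w: True, q: False}
  {y: True, q: True, w: True}
  {q: False, w: False, y: False}


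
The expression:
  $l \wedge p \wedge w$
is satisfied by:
  {p: True, w: True, l: True}


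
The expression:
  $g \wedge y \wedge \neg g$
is never true.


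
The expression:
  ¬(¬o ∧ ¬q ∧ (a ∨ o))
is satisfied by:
  {q: True, o: True, a: False}
  {q: True, o: False, a: False}
  {o: True, q: False, a: False}
  {q: False, o: False, a: False}
  {a: True, q: True, o: True}
  {a: True, q: True, o: False}
  {a: True, o: True, q: False}


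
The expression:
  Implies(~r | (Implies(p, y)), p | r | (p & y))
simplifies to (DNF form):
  p | r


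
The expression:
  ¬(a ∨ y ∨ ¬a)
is never true.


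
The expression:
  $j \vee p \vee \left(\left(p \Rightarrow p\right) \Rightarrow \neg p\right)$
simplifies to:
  $\text{True}$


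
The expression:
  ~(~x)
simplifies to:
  x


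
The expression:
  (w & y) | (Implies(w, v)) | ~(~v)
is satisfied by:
  {y: True, v: True, w: False}
  {y: True, w: False, v: False}
  {v: True, w: False, y: False}
  {v: False, w: False, y: False}
  {y: True, v: True, w: True}
  {y: True, w: True, v: False}
  {v: True, w: True, y: False}


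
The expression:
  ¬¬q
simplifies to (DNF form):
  q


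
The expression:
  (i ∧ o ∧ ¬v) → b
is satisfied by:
  {b: True, v: True, o: False, i: False}
  {b: True, o: False, i: False, v: False}
  {v: True, o: False, i: False, b: False}
  {v: False, o: False, i: False, b: False}
  {b: True, i: True, v: True, o: False}
  {b: True, i: True, v: False, o: False}
  {i: True, v: True, b: False, o: False}
  {i: True, b: False, o: False, v: False}
  {v: True, b: True, o: True, i: False}
  {b: True, o: True, v: False, i: False}
  {v: True, o: True, b: False, i: False}
  {o: True, b: False, i: False, v: False}
  {b: True, i: True, o: True, v: True}
  {b: True, i: True, o: True, v: False}
  {i: True, o: True, v: True, b: False}


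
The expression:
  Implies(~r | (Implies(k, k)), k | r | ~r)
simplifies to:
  True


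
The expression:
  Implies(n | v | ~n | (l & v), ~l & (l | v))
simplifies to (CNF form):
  v & ~l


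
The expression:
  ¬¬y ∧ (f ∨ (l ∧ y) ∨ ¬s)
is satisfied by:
  {l: True, f: True, y: True, s: False}
  {l: True, y: True, s: False, f: False}
  {f: True, y: True, s: False, l: False}
  {y: True, f: False, s: False, l: False}
  {l: True, s: True, y: True, f: True}
  {l: True, s: True, y: True, f: False}
  {s: True, y: True, f: True, l: False}


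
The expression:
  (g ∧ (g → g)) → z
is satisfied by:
  {z: True, g: False}
  {g: False, z: False}
  {g: True, z: True}


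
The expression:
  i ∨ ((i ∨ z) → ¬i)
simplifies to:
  True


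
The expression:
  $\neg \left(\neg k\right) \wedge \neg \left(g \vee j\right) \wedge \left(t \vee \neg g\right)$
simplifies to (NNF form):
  $k \wedge \neg g \wedge \neg j$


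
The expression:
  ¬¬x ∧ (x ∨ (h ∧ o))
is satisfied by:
  {x: True}


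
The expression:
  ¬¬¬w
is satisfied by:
  {w: False}


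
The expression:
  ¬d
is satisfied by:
  {d: False}


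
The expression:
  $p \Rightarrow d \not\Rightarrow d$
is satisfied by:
  {p: False}


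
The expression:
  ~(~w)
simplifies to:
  w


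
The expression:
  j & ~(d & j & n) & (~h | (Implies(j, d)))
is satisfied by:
  {j: True, n: False, h: False, d: False}
  {j: True, d: True, n: False, h: False}
  {j: True, d: True, h: True, n: False}
  {j: True, n: True, h: False, d: False}


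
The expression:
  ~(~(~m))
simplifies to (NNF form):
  ~m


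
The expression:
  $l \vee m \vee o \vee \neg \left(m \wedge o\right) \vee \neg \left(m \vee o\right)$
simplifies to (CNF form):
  $\text{True}$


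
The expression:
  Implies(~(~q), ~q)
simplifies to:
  ~q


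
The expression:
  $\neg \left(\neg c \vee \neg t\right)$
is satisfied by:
  {t: True, c: True}


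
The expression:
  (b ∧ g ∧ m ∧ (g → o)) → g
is always true.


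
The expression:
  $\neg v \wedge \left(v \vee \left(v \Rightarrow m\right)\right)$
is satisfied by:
  {v: False}


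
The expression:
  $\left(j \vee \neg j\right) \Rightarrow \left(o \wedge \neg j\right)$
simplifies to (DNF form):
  $o \wedge \neg j$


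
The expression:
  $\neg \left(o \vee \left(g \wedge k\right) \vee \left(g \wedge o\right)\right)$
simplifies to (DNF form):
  $\left(\neg g \wedge \neg o\right) \vee \left(\neg k \wedge \neg o\right)$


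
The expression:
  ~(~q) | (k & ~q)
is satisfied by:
  {k: True, q: True}
  {k: True, q: False}
  {q: True, k: False}


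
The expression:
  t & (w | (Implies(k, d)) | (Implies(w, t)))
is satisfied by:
  {t: True}


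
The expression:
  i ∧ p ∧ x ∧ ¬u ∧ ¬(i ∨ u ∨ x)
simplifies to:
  False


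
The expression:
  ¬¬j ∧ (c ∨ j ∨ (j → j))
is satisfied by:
  {j: True}


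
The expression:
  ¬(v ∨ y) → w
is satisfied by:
  {y: True, v: True, w: True}
  {y: True, v: True, w: False}
  {y: True, w: True, v: False}
  {y: True, w: False, v: False}
  {v: True, w: True, y: False}
  {v: True, w: False, y: False}
  {w: True, v: False, y: False}


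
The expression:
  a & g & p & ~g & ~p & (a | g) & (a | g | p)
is never true.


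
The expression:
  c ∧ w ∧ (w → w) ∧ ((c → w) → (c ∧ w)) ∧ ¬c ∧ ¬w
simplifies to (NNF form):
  False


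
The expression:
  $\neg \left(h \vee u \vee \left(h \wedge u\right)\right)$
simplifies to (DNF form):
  $\neg h \wedge \neg u$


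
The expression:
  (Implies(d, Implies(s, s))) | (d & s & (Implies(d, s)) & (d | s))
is always true.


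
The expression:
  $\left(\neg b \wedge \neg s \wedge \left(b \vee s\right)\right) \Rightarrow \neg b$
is always true.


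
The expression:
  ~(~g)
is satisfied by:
  {g: True}


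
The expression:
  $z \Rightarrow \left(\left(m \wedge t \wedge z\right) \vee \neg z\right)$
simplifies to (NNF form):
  $\left(m \wedge t\right) \vee \neg z$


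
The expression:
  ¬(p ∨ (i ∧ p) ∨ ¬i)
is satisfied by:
  {i: True, p: False}


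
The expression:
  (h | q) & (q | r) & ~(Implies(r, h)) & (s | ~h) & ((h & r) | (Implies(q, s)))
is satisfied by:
  {r: True, s: True, q: True, h: False}


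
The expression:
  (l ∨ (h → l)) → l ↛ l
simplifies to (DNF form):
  h ∧ ¬l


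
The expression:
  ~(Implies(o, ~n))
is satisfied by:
  {o: True, n: True}


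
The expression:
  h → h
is always true.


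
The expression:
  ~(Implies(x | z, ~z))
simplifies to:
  z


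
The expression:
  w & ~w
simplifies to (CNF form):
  False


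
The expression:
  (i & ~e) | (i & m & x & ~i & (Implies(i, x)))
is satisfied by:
  {i: True, e: False}


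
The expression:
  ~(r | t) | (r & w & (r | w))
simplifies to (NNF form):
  (r & w) | (~r & ~t)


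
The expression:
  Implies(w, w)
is always true.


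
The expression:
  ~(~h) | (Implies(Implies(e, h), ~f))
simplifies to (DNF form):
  e | h | ~f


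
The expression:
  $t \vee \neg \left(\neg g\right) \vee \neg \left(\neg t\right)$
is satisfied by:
  {t: True, g: True}
  {t: True, g: False}
  {g: True, t: False}


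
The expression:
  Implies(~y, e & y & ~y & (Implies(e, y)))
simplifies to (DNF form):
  y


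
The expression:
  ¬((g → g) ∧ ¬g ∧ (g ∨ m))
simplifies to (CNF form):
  g ∨ ¬m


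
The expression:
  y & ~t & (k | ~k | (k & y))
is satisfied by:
  {y: True, t: False}


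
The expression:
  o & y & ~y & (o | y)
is never true.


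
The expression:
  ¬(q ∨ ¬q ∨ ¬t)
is never true.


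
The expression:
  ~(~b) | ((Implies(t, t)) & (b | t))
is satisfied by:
  {b: True, t: True}
  {b: True, t: False}
  {t: True, b: False}


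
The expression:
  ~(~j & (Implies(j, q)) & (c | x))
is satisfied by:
  {j: True, x: False, c: False}
  {c: True, j: True, x: False}
  {j: True, x: True, c: False}
  {c: True, j: True, x: True}
  {c: False, x: False, j: False}


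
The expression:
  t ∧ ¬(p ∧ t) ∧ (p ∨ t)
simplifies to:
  t ∧ ¬p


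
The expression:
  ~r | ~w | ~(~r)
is always true.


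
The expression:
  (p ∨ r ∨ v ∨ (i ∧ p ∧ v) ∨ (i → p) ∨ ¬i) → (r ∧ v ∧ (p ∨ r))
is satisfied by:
  {r: True, v: True, i: True, p: False}
  {r: True, v: True, i: False, p: False}
  {r: True, v: True, p: True, i: True}
  {r: True, v: True, p: True, i: False}
  {i: True, v: False, p: False, r: False}


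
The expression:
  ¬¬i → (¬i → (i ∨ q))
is always true.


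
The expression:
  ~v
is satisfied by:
  {v: False}


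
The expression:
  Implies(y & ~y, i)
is always true.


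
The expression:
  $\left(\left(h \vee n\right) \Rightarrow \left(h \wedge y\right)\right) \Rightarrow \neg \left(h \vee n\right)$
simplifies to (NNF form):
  $\neg h \vee \neg y$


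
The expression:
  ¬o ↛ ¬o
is never true.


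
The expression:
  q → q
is always true.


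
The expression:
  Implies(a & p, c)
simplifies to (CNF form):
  c | ~a | ~p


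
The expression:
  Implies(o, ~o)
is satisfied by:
  {o: False}


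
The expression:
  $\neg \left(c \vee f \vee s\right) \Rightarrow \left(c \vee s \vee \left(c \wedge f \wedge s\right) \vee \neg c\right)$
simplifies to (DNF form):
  $\text{True}$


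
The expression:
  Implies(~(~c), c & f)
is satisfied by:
  {f: True, c: False}
  {c: False, f: False}
  {c: True, f: True}


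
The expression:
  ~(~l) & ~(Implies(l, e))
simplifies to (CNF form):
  l & ~e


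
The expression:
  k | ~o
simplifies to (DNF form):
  k | ~o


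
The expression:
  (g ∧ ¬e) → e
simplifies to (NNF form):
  e ∨ ¬g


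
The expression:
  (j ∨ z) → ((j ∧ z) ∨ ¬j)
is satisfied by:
  {z: True, j: False}
  {j: False, z: False}
  {j: True, z: True}


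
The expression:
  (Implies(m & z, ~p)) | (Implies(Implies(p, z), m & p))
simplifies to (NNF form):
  True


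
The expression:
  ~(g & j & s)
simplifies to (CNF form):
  ~g | ~j | ~s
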